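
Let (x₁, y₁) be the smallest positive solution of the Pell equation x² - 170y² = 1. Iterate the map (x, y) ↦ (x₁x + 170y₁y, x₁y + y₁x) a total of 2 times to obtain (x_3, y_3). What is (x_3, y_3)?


Step 1: Find the fundamental solution (x₁, y₁) of x² - 170y² = 1.
  Expand √170 as a continued fraction. a₀ = ⌊√170⌋ = 13; iterate m_{k+1} = d_k·a_k − m_k, d_{k+1} = (170 − m_{k+1}²)/d_k, a_{k+1} = ⌊(a₀ + m_{k+1})/d_{k+1}⌋ (starting m₀ = 0, d₀ = 1), with convergents p_k = a_k·p_{k-1} + p_{k-2}, q_k = a_k·q_{k-1} + q_{k-2} (p₋₁ = 1, q₋₁ = 0):
  k = 0: a₀ = 13; p₀/q₀ = 13/1; p₀² − 170·q₀² = 169 − 170 = -1.
  k = 1: m = 13, d = 1, a = ⌊(13 + 13)/1⌋ = 26; p/q = (26·13 + 1)/(26·1 + 0) = 339/26; p² − 170·q² = 114921 − 114920 = 1.
  The first convergent with p² − 170·q² = 1 gives the fundamental solution (x₁, y₁) = (339, 26).
Step 2: Apply the recurrence (x_{n+1}, y_{n+1}) = (x₁x_n + 170y₁y_n, x₁y_n + y₁x_n) repeatedly.
  From (x_1, y_1) = (339, 26): x_2 = 339·339 + 170·26·26 = 229841; y_2 = 339·26 + 26·339 = 17628.
  From (x_2, y_2) = (229841, 17628): x_3 = 339·229841 + 170·26·17628 = 155831859; y_3 = 339·17628 + 26·229841 = 11951758.
Step 3: Verify x_3² - 170·y_3² = 24283568279395881 - 24283568279395880 = 1 (should be 1). ✓

(x_1, y_1) = (339, 26); (x_3, y_3) = (155831859, 11951758).


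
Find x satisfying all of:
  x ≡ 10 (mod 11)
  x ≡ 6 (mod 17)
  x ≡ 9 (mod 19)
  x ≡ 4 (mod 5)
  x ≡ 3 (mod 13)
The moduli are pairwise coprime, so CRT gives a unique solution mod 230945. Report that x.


Product of moduli M = 11 · 17 · 19 · 5 · 13 = 230945.
Merge one congruence at a time:
  Start: x ≡ 10 (mod 11).
  Combine with x ≡ 6 (mod 17); new modulus lcm = 187.
    Write x = 10 + 11·t and substitute into x ≡ 6 (mod 17): 11·t ≡ 6 − 10 = -4 (mod 17).
    Reduce coefficients mod 17: 11·t ≡ 13 (mod 17).
    The inverse of 11 mod 17 is 14 (since 11·14 = 154 = 9·17 + 1), so t ≡ 14·13 = 182 ≡ 12 (mod 17).
    Then x = 10 + 11·12 = 142, valid modulo lcm(11, 17) = 187: x ≡ 142 (mod 187).
  Combine with x ≡ 9 (mod 19); new modulus lcm = 3553.
    Write x = 142 + 187·t and substitute into x ≡ 9 (mod 19): 187·t ≡ 9 − 142 = -133 (mod 19).
    Reduce coefficients mod 19: 16·t ≡ 0 (mod 19).
    The inverse of 16 mod 19 is 6 (since 16·6 = 96 = 5·19 + 1), so t ≡ 6·0 = 0 ≡ 0 (mod 19).
    Then x = 142 + 187·0 = 142, valid modulo lcm(187, 19) = 3553: x ≡ 142 (mod 3553).
  Combine with x ≡ 4 (mod 5); new modulus lcm = 17765.
    Write x = 142 + 3553·t and substitute into x ≡ 4 (mod 5): 3553·t ≡ 4 − 142 = -138 (mod 5).
    Reduce coefficients mod 5: 3·t ≡ 2 (mod 5).
    The inverse of 3 mod 5 is 2 (since 3·2 = 6 = 1·5 + 1), so t ≡ 2·2 = 4 ≡ 4 (mod 5).
    Then x = 142 + 3553·4 = 14354, valid modulo lcm(3553, 5) = 17765: x ≡ 14354 (mod 17765).
  Combine with x ≡ 3 (mod 13); new modulus lcm = 230945.
    Write x = 14354 + 17765·t and substitute into x ≡ 3 (mod 13): 17765·t ≡ 3 − 14354 = -14351 (mod 13).
    Reduce coefficients mod 13: 7·t ≡ 1 (mod 13).
    The inverse of 7 mod 13 is 2 (since 7·2 = 14 = 1·13 + 1), so t ≡ 2·1 = 2 ≡ 2 (mod 13).
    Then x = 14354 + 17765·2 = 49884, valid modulo lcm(17765, 13) = 230945: x ≡ 49884 (mod 230945).
Verify against each original: 49884 mod 11 = 10, 49884 mod 17 = 6, 49884 mod 19 = 9, 49884 mod 5 = 4, 49884 mod 13 = 3.

x ≡ 49884 (mod 230945).


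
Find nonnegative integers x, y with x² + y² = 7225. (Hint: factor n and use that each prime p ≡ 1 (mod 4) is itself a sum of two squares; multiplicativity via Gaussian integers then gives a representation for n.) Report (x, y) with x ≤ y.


Step 1: Factor n = 7225 = 5^2 · 17^2.
Step 2: Check the mod-4 condition on each prime factor: 5 ≡ 1 (mod 4), exponent 2; 17 ≡ 1 (mod 4), exponent 2.
All primes ≡ 3 (mod 4) appear to even exponent (or don't appear), so by the two-squares theorem n IS expressible as a sum of two squares.
Step 3: Build a representation. Group n = k² · m with k = 5 and m = 17 · 17 = 289 (a product of primes ≡ 1 (mod 4)); a representation of m scales to one of n via (k·x)² + (k·y)² = k²(x² + y²). Each prime p ≡ 1 (mod 4) is itself a sum of two squares; find a² by testing p − a² for a perfect square:
  17: 17 − 1² = 16 = 4² ⇒ 17 = 1² + 4².
  Combine using the Brahmagupta–Fibonacci identity (a² + b²)(c² + d²) = (ac − bd)² + (ad + bc)² = (ac + bd)² + (ad − bc)²:
  17 · 17 = 289: from (1² + 4²)(1² + 4²), take (1·1 − 4·4, 1·4 + 4·1) = (1 − 16, 4 + 4) = (-15, 8); dropping signs (only squares matter) gives (15, 8); check 15² + 8² = 225 + 64 = 289 ✓.
  Scale by k = 5: (5·15, 5·8) = (75, 40).
Step 4: Order so x ≤ y and verify: 40² + 75² = 1600 + 5625 = 7225 = n. ✓

n = 7225 = 40² + 75² (one valid representation with x ≤ y).


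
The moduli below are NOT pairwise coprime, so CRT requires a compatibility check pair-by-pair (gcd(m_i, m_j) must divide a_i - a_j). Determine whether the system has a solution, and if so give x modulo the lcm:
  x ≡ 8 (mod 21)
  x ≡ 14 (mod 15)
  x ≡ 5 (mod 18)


Moduli 21, 15, 18 are not pairwise coprime, so CRT works modulo lcm(m_i) when all pairwise compatibility conditions hold.
Pairwise compatibility: gcd(m_i, m_j) must divide a_i - a_j for every pair.
Merge one congruence at a time:
  Start: x ≡ 8 (mod 21).
  Combine with x ≡ 14 (mod 15): gcd(21, 15) = 3; 14 - 8 = 6, which IS divisible by 3, so compatible.
    Write x = 8 + 21·t and substitute into x ≡ 14 (mod 15): 21·t ≡ 14 − 8 = 6 (mod 15).
    Divide the congruence (and modulus) by g = 3: 7·t ≡ 2 (mod 5).
    Reduce coefficients mod 5: 2·t ≡ 2 (mod 5).
    The inverse of 2 mod 5 is 3 (since 2·3 = 6 = 1·5 + 1), so t ≡ 3·2 = 6 ≡ 1 (mod 5).
    Then x = 8 + 21·1 = 29, valid modulo lcm(21, 15) = 105: x ≡ 29 (mod 105).
  Combine with x ≡ 5 (mod 18): gcd(105, 18) = 3; 5 - 29 = -24, which IS divisible by 3, so compatible.
    Write x = 29 + 105·t and substitute into x ≡ 5 (mod 18): 105·t ≡ 5 − 29 = -24 (mod 18).
    Divide the congruence (and modulus) by g = 3: 35·t ≡ -8 (mod 6).
    Reduce coefficients mod 6: 5·t ≡ 4 (mod 6).
    The inverse of 5 mod 6 is 5 (since 5·5 = 25 = 4·6 + 1), so t ≡ 5·4 = 20 ≡ 2 (mod 6).
    Then x = 29 + 105·2 = 239, valid modulo lcm(105, 18) = 630: x ≡ 239 (mod 630).
Verify: 239 mod 21 = 8, 239 mod 15 = 14, 239 mod 18 = 5.

x ≡ 239 (mod 630).


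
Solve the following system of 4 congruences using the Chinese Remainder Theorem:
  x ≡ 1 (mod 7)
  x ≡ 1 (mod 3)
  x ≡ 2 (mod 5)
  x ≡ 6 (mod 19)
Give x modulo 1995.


Product of moduli M = 7 · 3 · 5 · 19 = 1995.
Merge one congruence at a time:
  Start: x ≡ 1 (mod 7).
  Combine with x ≡ 1 (mod 3); new modulus lcm = 21.
    Write x = 1 + 7·t and substitute into x ≡ 1 (mod 3): 7·t ≡ 1 − 1 = 0 (mod 3).
    Reduce coefficients mod 3: 1·t ≡ 0 (mod 3).
    So t ≡ 0 (mod 3).
    Then x = 1 + 7·0 = 1, valid modulo lcm(7, 3) = 21: x ≡ 1 (mod 21).
  Combine with x ≡ 2 (mod 5); new modulus lcm = 105.
    Write x = 1 + 21·t and substitute into x ≡ 2 (mod 5): 21·t ≡ 2 − 1 = 1 (mod 5).
    Reduce coefficients mod 5: 1·t ≡ 1 (mod 5).
    So t ≡ 1 (mod 5).
    Then x = 1 + 21·1 = 22, valid modulo lcm(21, 5) = 105: x ≡ 22 (mod 105).
  Combine with x ≡ 6 (mod 19); new modulus lcm = 1995.
    Write x = 22 + 105·t and substitute into x ≡ 6 (mod 19): 105·t ≡ 6 − 22 = -16 (mod 19).
    Reduce coefficients mod 19: 10·t ≡ 3 (mod 19).
    The inverse of 10 mod 19 is 2 (since 10·2 = 20 = 1·19 + 1), so t ≡ 2·3 = 6 ≡ 6 (mod 19).
    Then x = 22 + 105·6 = 652, valid modulo lcm(105, 19) = 1995: x ≡ 652 (mod 1995).
Verify against each original: 652 mod 7 = 1, 652 mod 3 = 1, 652 mod 5 = 2, 652 mod 19 = 6.

x ≡ 652 (mod 1995).


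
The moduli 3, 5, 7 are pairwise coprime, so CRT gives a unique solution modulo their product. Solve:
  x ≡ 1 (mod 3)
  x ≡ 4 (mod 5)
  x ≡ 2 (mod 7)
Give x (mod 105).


Moduli 3, 5, 7 are pairwise coprime; by CRT there is a unique solution modulo M = 3 · 5 · 7 = 105.
Solve pairwise, accumulating the modulus:
  Start with x ≡ 1 (mod 3).
  Combine with x ≡ 4 (mod 5): since gcd(3, 5) = 1, we get a unique residue mod 15.
    Write x = 1 + 3·t and substitute into x ≡ 4 (mod 5): 3·t ≡ 4 − 1 = 3 (mod 5).
    The inverse of 3 mod 5 is 2 (since 3·2 = 6 = 1·5 + 1), so t ≡ 2·3 = 6 ≡ 1 (mod 5).
    Then x = 1 + 3·1 = 4, valid modulo lcm(3, 5) = 15: x ≡ 4 (mod 15).
  Combine with x ≡ 2 (mod 7): since gcd(15, 7) = 1, we get a unique residue mod 105.
    Write x = 4 + 15·t and substitute into x ≡ 2 (mod 7): 15·t ≡ 2 − 4 = -2 (mod 7).
    Reduce coefficients mod 7: 1·t ≡ 5 (mod 7).
    So t ≡ 5 (mod 7).
    Then x = 4 + 15·5 = 79, valid modulo lcm(15, 7) = 105: x ≡ 79 (mod 105).
Verify: 79 mod 3 = 1 ✓, 79 mod 5 = 4 ✓, 79 mod 7 = 2 ✓.

x ≡ 79 (mod 105).


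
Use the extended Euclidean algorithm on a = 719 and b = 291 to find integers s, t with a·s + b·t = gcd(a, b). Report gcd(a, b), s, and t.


Euclidean algorithm on (719, 291) — divide until remainder is 0:
  719 = 2 · 291 + 137
  291 = 2 · 137 + 17
  137 = 8 · 17 + 1
  17 = 17 · 1 + 0
gcd(719, 291) = 1.
Track Bezout coefficients alongside the remainders: start with r₀ = 719 = a·1 + b·0 (s = 1, t = 0) and r₁ = 291 = a·0 + b·1 (s = 0, t = 1); each new remainder r_{k+1} = r_{k-1} − q_k·r_k inherits s_{k+1} = s_{k-1} − q_k·s_k, t_{k+1} = t_{k-1} − q_k·t_k, so r_k = a·s_k + b·t_k at every step:
  q = 2: r = 137, s = 1 − 2·0 = 1, t = 0 − 2·1 = -2  (check: 719·1 + 291·(-2) = 137)
  q = 2: r = 17, s = 0 − 2·1 = -2, t = 1 − 2·(-2) = 5  (check: 719·(-2) + 291·5 = 17)
  q = 8: r = 1, s = 1 − 8·(-2) = 17, t = -2 − 8·5 = -42  (check: 719·17 + 291·(-42) = 1)
The row with r = 1 (the gcd) gives the Bezout coefficients s = 17, t = -42.
Result: 719 · (17) + 291 · (-42) = 1.

gcd(719, 291) = 1; s = 17, t = -42 (check: 719·17 + 291·(-42) = 1).


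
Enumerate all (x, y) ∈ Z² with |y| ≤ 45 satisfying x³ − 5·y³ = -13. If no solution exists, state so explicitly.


The equation is x³ - 5y³ = -13. For fixed y, x³ = 5·y³ − 13, so a solution requires the RHS to be a perfect cube.
Strategy: iterate y from -45 to 45, compute RHS = 5·y³ − 13, and check whether it is a (positive or negative) perfect cube.
Check small values of y:
  y = 0: RHS = -13 is not a perfect cube.
  y = 1: RHS = -8 = (-2)³ ⇒ x = -2 works.
  y = -1: RHS = -18 is not a perfect cube.
  y = 2: RHS = 27 = (3)³ ⇒ x = 3 works.
  y = -2: RHS = -53 is not a perfect cube.
  y = 3: RHS = 122 is not a perfect cube.
  y = -3: RHS = -148 is not a perfect cube.
Continuing, at y = -7: RHS = -1728 = (-12)³ ⇒ x = -12 works.
Searching the remaining y in |y| ≤ 45 finds no further solutions.
Collected solutions: (-2, 1), (3, 2), (-12, -7).

Solutions (with |y| ≤ 45): (-2, 1), (3, 2), (-12, -7).


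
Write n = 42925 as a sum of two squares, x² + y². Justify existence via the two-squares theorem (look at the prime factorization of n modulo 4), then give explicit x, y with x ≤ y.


Step 1: Factor n = 42925 = 5^2 · 17 · 101.
Step 2: Check the mod-4 condition on each prime factor: 5 ≡ 1 (mod 4), exponent 2; 17 ≡ 1 (mod 4), exponent 1; 101 ≡ 1 (mod 4), exponent 1.
All primes ≡ 3 (mod 4) appear to even exponent (or don't appear), so by the two-squares theorem n IS expressible as a sum of two squares.
Step 3: Build a representation. Group n = k² · m with k = 5 and m = 17 · 101 = 1717 (a product of primes ≡ 1 (mod 4)); a representation of m scales to one of n via (k·x)² + (k·y)² = k²(x² + y²). Each prime p ≡ 1 (mod 4) is itself a sum of two squares; find a² by testing p − a² for a perfect square:
  17: 17 − 1² = 16 = 4² ⇒ 17 = 1² + 4².
  101: 101 − 1² = 100 = 10² ⇒ 101 = 1² + 10².
  Combine using the Brahmagupta–Fibonacci identity (a² + b²)(c² + d²) = (ac − bd)² + (ad + bc)² = (ac + bd)² + (ad − bc)²:
  17 · 101 = 1717: from (1² + 4²)(1² + 10²), take (1·1 − 4·10, 1·10 + 4·1) = (1 − 40, 10 + 4) = (-39, 14); dropping signs (only squares matter) gives (39, 14); check 39² + 14² = 1521 + 196 = 1717 ✓.
  Scale by k = 5: (5·39, 5·14) = (195, 70).
Step 4: Order so x ≤ y and verify: 70² + 195² = 4900 + 38025 = 42925 = n. ✓

n = 42925 = 70² + 195² (one valid representation with x ≤ y).


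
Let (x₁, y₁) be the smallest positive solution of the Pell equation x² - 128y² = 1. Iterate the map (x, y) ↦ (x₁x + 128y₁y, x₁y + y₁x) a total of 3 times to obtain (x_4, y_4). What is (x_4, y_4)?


Step 1: Find the fundamental solution (x₁, y₁) of x² - 128y² = 1.
  Expand √128 as a continued fraction. a₀ = ⌊√128⌋ = 11; iterate m_{k+1} = d_k·a_k − m_k, d_{k+1} = (128 − m_{k+1}²)/d_k, a_{k+1} = ⌊(a₀ + m_{k+1})/d_{k+1}⌋ (starting m₀ = 0, d₀ = 1), with convergents p_k = a_k·p_{k-1} + p_{k-2}, q_k = a_k·q_{k-1} + q_{k-2} (p₋₁ = 1, q₋₁ = 0):
  k = 0: a₀ = 11; p₀/q₀ = 11/1; p₀² − 128·q₀² = 121 − 128 = -7.
  k = 1: m = 11, d = 7, a = ⌊(11 + 11)/7⌋ = 3; p/q = (3·11 + 1)/(3·1 + 0) = 34/3; p² − 128·q² = 1156 − 1152 = 4.
  k = 2: m = 10, d = 4, a = ⌊(11 + 10)/4⌋ = 5; p/q = (5·34 + 11)/(5·3 + 1) = 181/16; p² − 128·q² = 32761 − 32768 = -7.
  k = 3: m = 10, d = 7, a = ⌊(11 + 10)/7⌋ = 3; p/q = (3·181 + 34)/(3·16 + 3) = 577/51; p² − 128·q² = 332929 − 332928 = 1.
  The first convergent with p² − 128·q² = 1 gives the fundamental solution (x₁, y₁) = (577, 51).
Step 2: Apply the recurrence (x_{n+1}, y_{n+1}) = (x₁x_n + 128y₁y_n, x₁y_n + y₁x_n) repeatedly.
  From (x_1, y_1) = (577, 51): x_2 = 577·577 + 128·51·51 = 665857; y_2 = 577·51 + 51·577 = 58854.
  From (x_2, y_2) = (665857, 58854): x_3 = 577·665857 + 128·51·58854 = 768398401; y_3 = 577·58854 + 51·665857 = 67917465.
  From (x_3, y_3) = (768398401, 67917465): x_4 = 577·768398401 + 128·51·67917465 = 886731088897; y_4 = 577·67917465 + 51·768398401 = 78376695756.
Step 3: Verify x_4² - 128·y_4² = 786292024016459316676609 - 786292024016459316676608 = 1 (should be 1). ✓

(x_1, y_1) = (577, 51); (x_4, y_4) = (886731088897, 78376695756).


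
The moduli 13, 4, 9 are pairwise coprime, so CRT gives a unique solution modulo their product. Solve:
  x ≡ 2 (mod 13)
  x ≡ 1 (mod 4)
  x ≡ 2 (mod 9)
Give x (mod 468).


Moduli 13, 4, 9 are pairwise coprime; by CRT there is a unique solution modulo M = 13 · 4 · 9 = 468.
Solve pairwise, accumulating the modulus:
  Start with x ≡ 2 (mod 13).
  Combine with x ≡ 1 (mod 4): since gcd(13, 4) = 1, we get a unique residue mod 52.
    Write x = 2 + 13·t and substitute into x ≡ 1 (mod 4): 13·t ≡ 1 − 2 = -1 (mod 4).
    Reduce coefficients mod 4: 1·t ≡ 3 (mod 4).
    So t ≡ 3 (mod 4).
    Then x = 2 + 13·3 = 41, valid modulo lcm(13, 4) = 52: x ≡ 41 (mod 52).
  Combine with x ≡ 2 (mod 9): since gcd(52, 9) = 1, we get a unique residue mod 468.
    Write x = 41 + 52·t and substitute into x ≡ 2 (mod 9): 52·t ≡ 2 − 41 = -39 (mod 9).
    Reduce coefficients mod 9: 7·t ≡ 6 (mod 9).
    The inverse of 7 mod 9 is 4 (since 7·4 = 28 = 3·9 + 1), so t ≡ 4·6 = 24 ≡ 6 (mod 9).
    Then x = 41 + 52·6 = 353, valid modulo lcm(52, 9) = 468: x ≡ 353 (mod 468).
Verify: 353 mod 13 = 2 ✓, 353 mod 4 = 1 ✓, 353 mod 9 = 2 ✓.

x ≡ 353 (mod 468).


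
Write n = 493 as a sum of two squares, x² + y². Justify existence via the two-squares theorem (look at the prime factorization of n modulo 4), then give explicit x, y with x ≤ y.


Step 1: Factor n = 493 = 17 · 29.
Step 2: Check the mod-4 condition on each prime factor: 17 ≡ 1 (mod 4), exponent 1; 29 ≡ 1 (mod 4), exponent 1.
All primes ≡ 3 (mod 4) appear to even exponent (or don't appear), so by the two-squares theorem n IS expressible as a sum of two squares.
Step 3: Build a representation. Here n = 17 · 29 is a product of primes ≡ 1 (mod 4). Each prime p ≡ 1 (mod 4) is itself a sum of two squares; find a² by testing p − a² for a perfect square:
  17: 17 − 1² = 16 = 4² ⇒ 17 = 1² + 4².
  29: 29 − 1² = 28, 29 − 2² = 25 = 5² ⇒ 29 = 2² + 5².
  Combine using the Brahmagupta–Fibonacci identity (a² + b²)(c² + d²) = (ac − bd)² + (ad + bc)² = (ac + bd)² + (ad − bc)²:
  17 · 29 = 493: from (1² + 4²)(2² + 5²), take (1·2 − 4·5, 1·5 + 4·2) = (2 − 20, 5 + 8) = (-18, 13); dropping signs (only squares matter) gives (18, 13); check 18² + 13² = 324 + 169 = 493 ✓.
Step 4: Order so x ≤ y and verify: 13² + 18² = 169 + 324 = 493 = n. ✓

n = 493 = 13² + 18² (one valid representation with x ≤ y).


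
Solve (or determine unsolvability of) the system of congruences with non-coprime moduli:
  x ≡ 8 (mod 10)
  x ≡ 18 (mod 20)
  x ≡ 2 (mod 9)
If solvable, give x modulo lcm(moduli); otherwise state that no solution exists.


Moduli 10, 20, 9 are not pairwise coprime, so CRT works modulo lcm(m_i) when all pairwise compatibility conditions hold.
Pairwise compatibility: gcd(m_i, m_j) must divide a_i - a_j for every pair.
Merge one congruence at a time:
  Start: x ≡ 8 (mod 10).
  Combine with x ≡ 18 (mod 20): gcd(10, 20) = 10; 18 - 8 = 10, which IS divisible by 10, so compatible.
    Write x = 8 + 10·t and substitute into x ≡ 18 (mod 20): 10·t ≡ 18 − 8 = 10 (mod 20).
    Divide the congruence (and modulus) by g = 10: 1·t ≡ 1 (mod 2).
    So t ≡ 1 (mod 2).
    Then x = 8 + 10·1 = 18, valid modulo lcm(10, 20) = 20: x ≡ 18 (mod 20).
  Combine with x ≡ 2 (mod 9): gcd(20, 9) = 1; 2 - 18 = -16, which IS divisible by 1, so compatible.
    Write x = 18 + 20·t and substitute into x ≡ 2 (mod 9): 20·t ≡ 2 − 18 = -16 (mod 9).
    Reduce coefficients mod 9: 2·t ≡ 2 (mod 9).
    The inverse of 2 mod 9 is 5 (since 2·5 = 10 = 1·9 + 1), so t ≡ 5·2 = 10 ≡ 1 (mod 9).
    Then x = 18 + 20·1 = 38, valid modulo lcm(20, 9) = 180: x ≡ 38 (mod 180).
Verify: 38 mod 10 = 8, 38 mod 20 = 18, 38 mod 9 = 2.

x ≡ 38 (mod 180).


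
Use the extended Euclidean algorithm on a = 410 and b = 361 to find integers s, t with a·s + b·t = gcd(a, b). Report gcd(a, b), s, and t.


Euclidean algorithm on (410, 361) — divide until remainder is 0:
  410 = 1 · 361 + 49
  361 = 7 · 49 + 18
  49 = 2 · 18 + 13
  18 = 1 · 13 + 5
  13 = 2 · 5 + 3
  5 = 1 · 3 + 2
  3 = 1 · 2 + 1
  2 = 2 · 1 + 0
gcd(410, 361) = 1.
Track Bezout coefficients alongside the remainders: start with r₀ = 410 = a·1 + b·0 (s = 1, t = 0) and r₁ = 361 = a·0 + b·1 (s = 0, t = 1); each new remainder r_{k+1} = r_{k-1} − q_k·r_k inherits s_{k+1} = s_{k-1} − q_k·s_k, t_{k+1} = t_{k-1} − q_k·t_k, so r_k = a·s_k + b·t_k at every step:
  q = 1: r = 49, s = 1 − 1·0 = 1, t = 0 − 1·1 = -1  (check: 410·1 + 361·(-1) = 49)
  q = 7: r = 18, s = 0 − 7·1 = -7, t = 1 − 7·(-1) = 8  (check: 410·(-7) + 361·8 = 18)
  q = 2: r = 13, s = 1 − 2·(-7) = 15, t = -1 − 2·8 = -17  (check: 410·15 + 361·(-17) = 13)
  q = 1: r = 5, s = -7 − 1·15 = -22, t = 8 − 1·(-17) = 25  (check: 410·(-22) + 361·25 = 5)
  q = 2: r = 3, s = 15 − 2·(-22) = 59, t = -17 − 2·25 = -67  (check: 410·59 + 361·(-67) = 3)
  q = 1: r = 2, s = -22 − 1·59 = -81, t = 25 − 1·(-67) = 92  (check: 410·(-81) + 361·92 = 2)
  q = 1: r = 1, s = 59 − 1·(-81) = 140, t = -67 − 1·92 = -159  (check: 410·140 + 361·(-159) = 1)
The row with r = 1 (the gcd) gives the Bezout coefficients s = 140, t = -159.
Result: 410 · (140) + 361 · (-159) = 1.

gcd(410, 361) = 1; s = 140, t = -159 (check: 410·140 + 361·(-159) = 1).


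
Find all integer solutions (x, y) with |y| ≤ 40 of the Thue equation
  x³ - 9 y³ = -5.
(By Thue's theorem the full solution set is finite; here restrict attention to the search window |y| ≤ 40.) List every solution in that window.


The equation is x³ - 9y³ = -5. For fixed y, x³ = 9·y³ − 5, so a solution requires the RHS to be a perfect cube.
Strategy: iterate y from -40 to 40, compute RHS = 9·y³ − 5, and check whether it is a (positive or negative) perfect cube.
Check small values of y:
  y = 0: RHS = -5 is not a perfect cube.
  y = 1: RHS = 4 is not a perfect cube.
  y = -1: RHS = -14 is not a perfect cube.
  y = 2: RHS = 67 is not a perfect cube.
  y = -2: RHS = -77 is not a perfect cube.
  y = 3: RHS = 238 is not a perfect cube.
  y = -3: RHS = -248 is not a perfect cube.
Continuing the search up to |y| = 40 finds no solutions either.
No (x, y) in the scanned range satisfies the equation.

No integer solutions with |y| ≤ 40.


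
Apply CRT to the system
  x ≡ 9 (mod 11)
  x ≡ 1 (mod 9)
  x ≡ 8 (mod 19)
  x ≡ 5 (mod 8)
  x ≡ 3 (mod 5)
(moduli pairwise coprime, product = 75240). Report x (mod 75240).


Product of moduli M = 11 · 9 · 19 · 8 · 5 = 75240.
Merge one congruence at a time:
  Start: x ≡ 9 (mod 11).
  Combine with x ≡ 1 (mod 9); new modulus lcm = 99.
    Write x = 9 + 11·t and substitute into x ≡ 1 (mod 9): 11·t ≡ 1 − 9 = -8 (mod 9).
    Reduce coefficients mod 9: 2·t ≡ 1 (mod 9).
    The inverse of 2 mod 9 is 5 (since 2·5 = 10 = 1·9 + 1), so t ≡ 5·1 = 5 ≡ 5 (mod 9).
    Then x = 9 + 11·5 = 64, valid modulo lcm(11, 9) = 99: x ≡ 64 (mod 99).
  Combine with x ≡ 8 (mod 19); new modulus lcm = 1881.
    Write x = 64 + 99·t and substitute into x ≡ 8 (mod 19): 99·t ≡ 8 − 64 = -56 (mod 19).
    Reduce coefficients mod 19: 4·t ≡ 1 (mod 19).
    The inverse of 4 mod 19 is 5 (since 4·5 = 20 = 1·19 + 1), so t ≡ 5·1 = 5 ≡ 5 (mod 19).
    Then x = 64 + 99·5 = 559, valid modulo lcm(99, 19) = 1881: x ≡ 559 (mod 1881).
  Combine with x ≡ 5 (mod 8); new modulus lcm = 15048.
    Write x = 559 + 1881·t and substitute into x ≡ 5 (mod 8): 1881·t ≡ 5 − 559 = -554 (mod 8).
    Reduce coefficients mod 8: 1·t ≡ 6 (mod 8).
    So t ≡ 6 (mod 8).
    Then x = 559 + 1881·6 = 11845, valid modulo lcm(1881, 8) = 15048: x ≡ 11845 (mod 15048).
  Combine with x ≡ 3 (mod 5); new modulus lcm = 75240.
    Write x = 11845 + 15048·t and substitute into x ≡ 3 (mod 5): 15048·t ≡ 3 − 11845 = -11842 (mod 5).
    Reduce coefficients mod 5: 3·t ≡ 3 (mod 5).
    The inverse of 3 mod 5 is 2 (since 3·2 = 6 = 1·5 + 1), so t ≡ 2·3 = 6 ≡ 1 (mod 5).
    Then x = 11845 + 15048·1 = 26893, valid modulo lcm(15048, 5) = 75240: x ≡ 26893 (mod 75240).
Verify against each original: 26893 mod 11 = 9, 26893 mod 9 = 1, 26893 mod 19 = 8, 26893 mod 8 = 5, 26893 mod 5 = 3.

x ≡ 26893 (mod 75240).


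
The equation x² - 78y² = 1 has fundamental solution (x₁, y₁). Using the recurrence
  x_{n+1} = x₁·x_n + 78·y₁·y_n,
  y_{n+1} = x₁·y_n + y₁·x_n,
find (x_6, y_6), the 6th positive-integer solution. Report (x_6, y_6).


Step 1: Find the fundamental solution (x₁, y₁) of x² - 78y² = 1.
  Expand √78 as a continued fraction. a₀ = ⌊√78⌋ = 8; iterate m_{k+1} = d_k·a_k − m_k, d_{k+1} = (78 − m_{k+1}²)/d_k, a_{k+1} = ⌊(a₀ + m_{k+1})/d_{k+1}⌋ (starting m₀ = 0, d₀ = 1), with convergents p_k = a_k·p_{k-1} + p_{k-2}, q_k = a_k·q_{k-1} + q_{k-2} (p₋₁ = 1, q₋₁ = 0):
  k = 0: a₀ = 8; p₀/q₀ = 8/1; p₀² − 78·q₀² = 64 − 78 = -14.
  k = 1: m = 8, d = 14, a = ⌊(8 + 8)/14⌋ = 1; p/q = (1·8 + 1)/(1·1 + 0) = 9/1; p² − 78·q² = 81 − 78 = 3.
  k = 2: m = 6, d = 3, a = ⌊(8 + 6)/3⌋ = 4; p/q = (4·9 + 8)/(4·1 + 1) = 44/5; p² − 78·q² = 1936 − 1950 = -14.
  k = 3: m = 6, d = 14, a = ⌊(8 + 6)/14⌋ = 1; p/q = (1·44 + 9)/(1·5 + 1) = 53/6; p² − 78·q² = 2809 − 2808 = 1.
  The first convergent with p² − 78·q² = 1 gives the fundamental solution (x₁, y₁) = (53, 6).
Step 2: Apply the recurrence (x_{n+1}, y_{n+1}) = (x₁x_n + 78y₁y_n, x₁y_n + y₁x_n) repeatedly.
  From (x_1, y_1) = (53, 6): x_2 = 53·53 + 78·6·6 = 5617; y_2 = 53·6 + 6·53 = 636.
  From (x_2, y_2) = (5617, 636): x_3 = 53·5617 + 78·6·636 = 595349; y_3 = 53·636 + 6·5617 = 67410.
  From (x_3, y_3) = (595349, 67410): x_4 = 53·595349 + 78·6·67410 = 63101377; y_4 = 53·67410 + 6·595349 = 7144824.
  From (x_4, y_4) = (63101377, 7144824): x_5 = 53·63101377 + 78·6·7144824 = 6688150613; y_5 = 53·7144824 + 6·63101377 = 757283934.
  From (x_5, y_5) = (6688150613, 757283934): x_6 = 53·6688150613 + 78·6·757283934 = 708880863601; y_6 = 53·757283934 + 6·6688150613 = 80264952180.
Step 3: Verify x_6² - 78·y_6² = 502512078779699566687201 - 502512078779699566687200 = 1 (should be 1). ✓

(x_1, y_1) = (53, 6); (x_6, y_6) = (708880863601, 80264952180).


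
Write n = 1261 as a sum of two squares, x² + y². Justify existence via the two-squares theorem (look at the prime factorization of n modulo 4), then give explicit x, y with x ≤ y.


Step 1: Factor n = 1261 = 13 · 97.
Step 2: Check the mod-4 condition on each prime factor: 13 ≡ 1 (mod 4), exponent 1; 97 ≡ 1 (mod 4), exponent 1.
All primes ≡ 3 (mod 4) appear to even exponent (or don't appear), so by the two-squares theorem n IS expressible as a sum of two squares.
Step 3: Build a representation. Here n = 13 · 97 is a product of primes ≡ 1 (mod 4). Each prime p ≡ 1 (mod 4) is itself a sum of two squares; find a² by testing p − a² for a perfect square:
  13: 13 − 1² = 12, 13 − 2² = 9 = 3² ⇒ 13 = 2² + 3².
  97: 97 − 1² = 96, 97 − 2² = 93, 97 − 3² = 88, 97 − 4² = 81 = 9² ⇒ 97 = 4² + 9².
  Combine using the Brahmagupta–Fibonacci identity (a² + b²)(c² + d²) = (ac − bd)² + (ad + bc)² = (ac + bd)² + (ad − bc)²:
  13 · 97 = 1261: from (2² + 3²)(4² + 9²), take (2·4 − 3·9, 2·9 + 3·4) = (8 − 27, 18 + 12) = (-19, 30); dropping signs (only squares matter) gives (19, 30); check 19² + 30² = 361 + 900 = 1261 ✓.
Step 4: Order so x ≤ y and verify: 19² + 30² = 361 + 900 = 1261 = n. ✓

n = 1261 = 19² + 30² (one valid representation with x ≤ y).


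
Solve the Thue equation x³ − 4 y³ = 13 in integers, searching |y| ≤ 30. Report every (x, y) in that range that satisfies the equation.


The equation is x³ - 4y³ = 13. For fixed y, x³ = 4·y³ + 13, so a solution requires the RHS to be a perfect cube.
Strategy: iterate y from -30 to 30, compute RHS = 4·y³ + 13, and check whether it is a (positive or negative) perfect cube.
Check small values of y:
  y = 0: RHS = 13 is not a perfect cube.
  y = 1: RHS = 17 is not a perfect cube.
  y = -1: RHS = 9 is not a perfect cube.
  y = 2: RHS = 45 is not a perfect cube.
  y = -2: RHS = -19 is not a perfect cube.
  y = 3: RHS = 121 is not a perfect cube.
  y = -3: RHS = -95 is not a perfect cube.
Continuing the search up to |y| = 30 finds no solutions either.
No (x, y) in the scanned range satisfies the equation.

No integer solutions with |y| ≤ 30.


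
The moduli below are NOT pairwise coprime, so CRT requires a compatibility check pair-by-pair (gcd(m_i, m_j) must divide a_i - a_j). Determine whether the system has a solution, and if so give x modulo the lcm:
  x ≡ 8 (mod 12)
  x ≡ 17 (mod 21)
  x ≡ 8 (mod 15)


Moduli 12, 21, 15 are not pairwise coprime, so CRT works modulo lcm(m_i) when all pairwise compatibility conditions hold.
Pairwise compatibility: gcd(m_i, m_j) must divide a_i - a_j for every pair.
Merge one congruence at a time:
  Start: x ≡ 8 (mod 12).
  Combine with x ≡ 17 (mod 21): gcd(12, 21) = 3; 17 - 8 = 9, which IS divisible by 3, so compatible.
    Write x = 8 + 12·t and substitute into x ≡ 17 (mod 21): 12·t ≡ 17 − 8 = 9 (mod 21).
    Divide the congruence (and modulus) by g = 3: 4·t ≡ 3 (mod 7).
    The inverse of 4 mod 7 is 2 (since 4·2 = 8 = 1·7 + 1), so t ≡ 2·3 = 6 ≡ 6 (mod 7).
    Then x = 8 + 12·6 = 80, valid modulo lcm(12, 21) = 84: x ≡ 80 (mod 84).
  Combine with x ≡ 8 (mod 15): gcd(84, 15) = 3; 8 - 80 = -72, which IS divisible by 3, so compatible.
    Write x = 80 + 84·t and substitute into x ≡ 8 (mod 15): 84·t ≡ 8 − 80 = -72 (mod 15).
    Divide the congruence (and modulus) by g = 3: 28·t ≡ -24 (mod 5).
    Reduce coefficients mod 5: 3·t ≡ 1 (mod 5).
    The inverse of 3 mod 5 is 2 (since 3·2 = 6 = 1·5 + 1), so t ≡ 2·1 = 2 ≡ 2 (mod 5).
    Then x = 80 + 84·2 = 248, valid modulo lcm(84, 15) = 420: x ≡ 248 (mod 420).
Verify: 248 mod 12 = 8, 248 mod 21 = 17, 248 mod 15 = 8.

x ≡ 248 (mod 420).


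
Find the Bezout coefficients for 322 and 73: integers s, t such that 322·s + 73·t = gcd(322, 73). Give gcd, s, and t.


Euclidean algorithm on (322, 73) — divide until remainder is 0:
  322 = 4 · 73 + 30
  73 = 2 · 30 + 13
  30 = 2 · 13 + 4
  13 = 3 · 4 + 1
  4 = 4 · 1 + 0
gcd(322, 73) = 1.
Track Bezout coefficients alongside the remainders: start with r₀ = 322 = a·1 + b·0 (s = 1, t = 0) and r₁ = 73 = a·0 + b·1 (s = 0, t = 1); each new remainder r_{k+1} = r_{k-1} − q_k·r_k inherits s_{k+1} = s_{k-1} − q_k·s_k, t_{k+1} = t_{k-1} − q_k·t_k, so r_k = a·s_k + b·t_k at every step:
  q = 4: r = 30, s = 1 − 4·0 = 1, t = 0 − 4·1 = -4  (check: 322·1 + 73·(-4) = 30)
  q = 2: r = 13, s = 0 − 2·1 = -2, t = 1 − 2·(-4) = 9  (check: 322·(-2) + 73·9 = 13)
  q = 2: r = 4, s = 1 − 2·(-2) = 5, t = -4 − 2·9 = -22  (check: 322·5 + 73·(-22) = 4)
  q = 3: r = 1, s = -2 − 3·5 = -17, t = 9 − 3·(-22) = 75  (check: 322·(-17) + 73·75 = 1)
The row with r = 1 (the gcd) gives the Bezout coefficients s = -17, t = 75.
Result: 322 · (-17) + 73 · (75) = 1.

gcd(322, 73) = 1; s = -17, t = 75 (check: 322·(-17) + 73·75 = 1).


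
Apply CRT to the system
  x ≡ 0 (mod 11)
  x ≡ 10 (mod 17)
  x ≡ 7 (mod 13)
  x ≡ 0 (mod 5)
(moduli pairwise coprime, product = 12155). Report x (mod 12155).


Product of moduli M = 11 · 17 · 13 · 5 = 12155.
Merge one congruence at a time:
  Start: x ≡ 0 (mod 11).
  Combine with x ≡ 10 (mod 17); new modulus lcm = 187.
    Write x = 0 + 11·t and substitute into x ≡ 10 (mod 17): 11·t ≡ 10 − 0 = 10 (mod 17).
    The inverse of 11 mod 17 is 14 (since 11·14 = 154 = 9·17 + 1), so t ≡ 14·10 = 140 ≡ 4 (mod 17).
    Then x = 0 + 11·4 = 44, valid modulo lcm(11, 17) = 187: x ≡ 44 (mod 187).
  Combine with x ≡ 7 (mod 13); new modulus lcm = 2431.
    Write x = 44 + 187·t and substitute into x ≡ 7 (mod 13): 187·t ≡ 7 − 44 = -37 (mod 13).
    Reduce coefficients mod 13: 5·t ≡ 2 (mod 13).
    The inverse of 5 mod 13 is 8 (since 5·8 = 40 = 3·13 + 1), so t ≡ 8·2 = 16 ≡ 3 (mod 13).
    Then x = 44 + 187·3 = 605, valid modulo lcm(187, 13) = 2431: x ≡ 605 (mod 2431).
  Combine with x ≡ 0 (mod 5); new modulus lcm = 12155.
    Write x = 605 + 2431·t and substitute into x ≡ 0 (mod 5): 2431·t ≡ 0 − 605 = -605 (mod 5).
    Reduce coefficients mod 5: 1·t ≡ 0 (mod 5).
    So t ≡ 0 (mod 5).
    Then x = 605 + 2431·0 = 605, valid modulo lcm(2431, 5) = 12155: x ≡ 605 (mod 12155).
Verify against each original: 605 mod 11 = 0, 605 mod 17 = 10, 605 mod 13 = 7, 605 mod 5 = 0.

x ≡ 605 (mod 12155).


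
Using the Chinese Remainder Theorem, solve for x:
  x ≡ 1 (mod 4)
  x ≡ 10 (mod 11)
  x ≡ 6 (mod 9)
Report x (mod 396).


Moduli 4, 11, 9 are pairwise coprime; by CRT there is a unique solution modulo M = 4 · 11 · 9 = 396.
Solve pairwise, accumulating the modulus:
  Start with x ≡ 1 (mod 4).
  Combine with x ≡ 10 (mod 11): since gcd(4, 11) = 1, we get a unique residue mod 44.
    Write x = 1 + 4·t and substitute into x ≡ 10 (mod 11): 4·t ≡ 10 − 1 = 9 (mod 11).
    The inverse of 4 mod 11 is 3 (since 4·3 = 12 = 1·11 + 1), so t ≡ 3·9 = 27 ≡ 5 (mod 11).
    Then x = 1 + 4·5 = 21, valid modulo lcm(4, 11) = 44: x ≡ 21 (mod 44).
  Combine with x ≡ 6 (mod 9): since gcd(44, 9) = 1, we get a unique residue mod 396.
    Write x = 21 + 44·t and substitute into x ≡ 6 (mod 9): 44·t ≡ 6 − 21 = -15 (mod 9).
    Reduce coefficients mod 9: 8·t ≡ 3 (mod 9).
    The inverse of 8 mod 9 is 8 (since 8·8 = 64 = 7·9 + 1), so t ≡ 8·3 = 24 ≡ 6 (mod 9).
    Then x = 21 + 44·6 = 285, valid modulo lcm(44, 9) = 396: x ≡ 285 (mod 396).
Verify: 285 mod 4 = 1 ✓, 285 mod 11 = 10 ✓, 285 mod 9 = 6 ✓.

x ≡ 285 (mod 396).


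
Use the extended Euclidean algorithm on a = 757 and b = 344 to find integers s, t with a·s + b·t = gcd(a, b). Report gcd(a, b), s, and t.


Euclidean algorithm on (757, 344) — divide until remainder is 0:
  757 = 2 · 344 + 69
  344 = 4 · 69 + 68
  69 = 1 · 68 + 1
  68 = 68 · 1 + 0
gcd(757, 344) = 1.
Track Bezout coefficients alongside the remainders: start with r₀ = 757 = a·1 + b·0 (s = 1, t = 0) and r₁ = 344 = a·0 + b·1 (s = 0, t = 1); each new remainder r_{k+1} = r_{k-1} − q_k·r_k inherits s_{k+1} = s_{k-1} − q_k·s_k, t_{k+1} = t_{k-1} − q_k·t_k, so r_k = a·s_k + b·t_k at every step:
  q = 2: r = 69, s = 1 − 2·0 = 1, t = 0 − 2·1 = -2  (check: 757·1 + 344·(-2) = 69)
  q = 4: r = 68, s = 0 − 4·1 = -4, t = 1 − 4·(-2) = 9  (check: 757·(-4) + 344·9 = 68)
  q = 1: r = 1, s = 1 − 1·(-4) = 5, t = -2 − 1·9 = -11  (check: 757·5 + 344·(-11) = 1)
The row with r = 1 (the gcd) gives the Bezout coefficients s = 5, t = -11.
Result: 757 · (5) + 344 · (-11) = 1.

gcd(757, 344) = 1; s = 5, t = -11 (check: 757·5 + 344·(-11) = 1).


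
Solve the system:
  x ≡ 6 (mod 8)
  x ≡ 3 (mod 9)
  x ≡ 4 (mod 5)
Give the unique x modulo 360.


Moduli 8, 9, 5 are pairwise coprime; by CRT there is a unique solution modulo M = 8 · 9 · 5 = 360.
Solve pairwise, accumulating the modulus:
  Start with x ≡ 6 (mod 8).
  Combine with x ≡ 3 (mod 9): since gcd(8, 9) = 1, we get a unique residue mod 72.
    Write x = 6 + 8·t and substitute into x ≡ 3 (mod 9): 8·t ≡ 3 − 6 = -3 (mod 9).
    Reduce coefficients mod 9: 8·t ≡ 6 (mod 9).
    The inverse of 8 mod 9 is 8 (since 8·8 = 64 = 7·9 + 1), so t ≡ 8·6 = 48 ≡ 3 (mod 9).
    Then x = 6 + 8·3 = 30, valid modulo lcm(8, 9) = 72: x ≡ 30 (mod 72).
  Combine with x ≡ 4 (mod 5): since gcd(72, 5) = 1, we get a unique residue mod 360.
    Write x = 30 + 72·t and substitute into x ≡ 4 (mod 5): 72·t ≡ 4 − 30 = -26 (mod 5).
    Reduce coefficients mod 5: 2·t ≡ 4 (mod 5).
    The inverse of 2 mod 5 is 3 (since 2·3 = 6 = 1·5 + 1), so t ≡ 3·4 = 12 ≡ 2 (mod 5).
    Then x = 30 + 72·2 = 174, valid modulo lcm(72, 5) = 360: x ≡ 174 (mod 360).
Verify: 174 mod 8 = 6 ✓, 174 mod 9 = 3 ✓, 174 mod 5 = 4 ✓.

x ≡ 174 (mod 360).


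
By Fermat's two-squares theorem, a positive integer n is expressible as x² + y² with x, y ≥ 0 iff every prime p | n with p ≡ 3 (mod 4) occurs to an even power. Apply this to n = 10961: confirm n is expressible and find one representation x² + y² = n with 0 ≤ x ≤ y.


Step 1: Factor n = 10961 = 97 · 113.
Step 2: Check the mod-4 condition on each prime factor: 97 ≡ 1 (mod 4), exponent 1; 113 ≡ 1 (mod 4), exponent 1.
All primes ≡ 3 (mod 4) appear to even exponent (or don't appear), so by the two-squares theorem n IS expressible as a sum of two squares.
Step 3: Build a representation. Here n = 97 · 113 is a product of primes ≡ 1 (mod 4). Each prime p ≡ 1 (mod 4) is itself a sum of two squares; find a² by testing p − a² for a perfect square:
  97: 97 − 1² = 96, 97 − 2² = 93, 97 − 3² = 88, 97 − 4² = 81 = 9² ⇒ 97 = 4² + 9².
  113: 113 − 1² = 112, 113 − 2² = 109, 113 − 3² = 104, 113 − 4² = 97, 113 − 5² = 88, 113 − 6² = 77, 113 − 7² = 64 = 8² ⇒ 113 = 7² + 8².
  Combine using the Brahmagupta–Fibonacci identity (a² + b²)(c² + d²) = (ac − bd)² + (ad + bc)² = (ac + bd)² + (ad − bc)²:
  97 · 113 = 10961: from (4² + 9²)(7² + 8²), take (4·7 − 9·8, 4·8 + 9·7) = (28 − 72, 32 + 63) = (-44, 95); dropping signs (only squares matter) gives (44, 95); check 44² + 95² = 1936 + 9025 = 10961 ✓.
Step 4: Order so x ≤ y and verify: 44² + 95² = 1936 + 9025 = 10961 = n. ✓

n = 10961 = 44² + 95² (one valid representation with x ≤ y).


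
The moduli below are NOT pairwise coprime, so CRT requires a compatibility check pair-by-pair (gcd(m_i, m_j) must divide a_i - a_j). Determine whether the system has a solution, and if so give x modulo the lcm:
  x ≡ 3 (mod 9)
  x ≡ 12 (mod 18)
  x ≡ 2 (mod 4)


Moduli 9, 18, 4 are not pairwise coprime, so CRT works modulo lcm(m_i) when all pairwise compatibility conditions hold.
Pairwise compatibility: gcd(m_i, m_j) must divide a_i - a_j for every pair.
Merge one congruence at a time:
  Start: x ≡ 3 (mod 9).
  Combine with x ≡ 12 (mod 18): gcd(9, 18) = 9; 12 - 3 = 9, which IS divisible by 9, so compatible.
    Write x = 3 + 9·t and substitute into x ≡ 12 (mod 18): 9·t ≡ 12 − 3 = 9 (mod 18).
    Divide the congruence (and modulus) by g = 9: 1·t ≡ 1 (mod 2).
    So t ≡ 1 (mod 2).
    Then x = 3 + 9·1 = 12, valid modulo lcm(9, 18) = 18: x ≡ 12 (mod 18).
  Combine with x ≡ 2 (mod 4): gcd(18, 4) = 2; 2 - 12 = -10, which IS divisible by 2, so compatible.
    Write x = 12 + 18·t and substitute into x ≡ 2 (mod 4): 18·t ≡ 2 − 12 = -10 (mod 4).
    Divide the congruence (and modulus) by g = 2: 9·t ≡ -5 (mod 2).
    Reduce coefficients mod 2: 1·t ≡ 1 (mod 2).
    So t ≡ 1 (mod 2).
    Then x = 12 + 18·1 = 30, valid modulo lcm(18, 4) = 36: x ≡ 30 (mod 36).
Verify: 30 mod 9 = 3, 30 mod 18 = 12, 30 mod 4 = 2.

x ≡ 30 (mod 36).


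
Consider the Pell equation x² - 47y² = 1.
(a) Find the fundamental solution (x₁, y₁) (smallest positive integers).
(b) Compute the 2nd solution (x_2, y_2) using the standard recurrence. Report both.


Step 1: Find the fundamental solution (x₁, y₁) of x² - 47y² = 1.
  Expand √47 as a continued fraction. a₀ = ⌊√47⌋ = 6; iterate m_{k+1} = d_k·a_k − m_k, d_{k+1} = (47 − m_{k+1}²)/d_k, a_{k+1} = ⌊(a₀ + m_{k+1})/d_{k+1}⌋ (starting m₀ = 0, d₀ = 1), with convergents p_k = a_k·p_{k-1} + p_{k-2}, q_k = a_k·q_{k-1} + q_{k-2} (p₋₁ = 1, q₋₁ = 0):
  k = 0: a₀ = 6; p₀/q₀ = 6/1; p₀² − 47·q₀² = 36 − 47 = -11.
  k = 1: m = 6, d = 11, a = ⌊(6 + 6)/11⌋ = 1; p/q = (1·6 + 1)/(1·1 + 0) = 7/1; p² − 47·q² = 49 − 47 = 2.
  k = 2: m = 5, d = 2, a = ⌊(6 + 5)/2⌋ = 5; p/q = (5·7 + 6)/(5·1 + 1) = 41/6; p² − 47·q² = 1681 − 1692 = -11.
  k = 3: m = 5, d = 11, a = ⌊(6 + 5)/11⌋ = 1; p/q = (1·41 + 7)/(1·6 + 1) = 48/7; p² − 47·q² = 2304 − 2303 = 1.
  The first convergent with p² − 47·q² = 1 gives the fundamental solution (x₁, y₁) = (48, 7).
Step 2: Apply the recurrence (x_{n+1}, y_{n+1}) = (x₁x_n + 47y₁y_n, x₁y_n + y₁x_n) repeatedly.
  From (x_1, y_1) = (48, 7): x_2 = 48·48 + 47·7·7 = 4607; y_2 = 48·7 + 7·48 = 672.
Step 3: Verify x_2² - 47·y_2² = 21224449 - 21224448 = 1 (should be 1). ✓

(x_1, y_1) = (48, 7); (x_2, y_2) = (4607, 672).


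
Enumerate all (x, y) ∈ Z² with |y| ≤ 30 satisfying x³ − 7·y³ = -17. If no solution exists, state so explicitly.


The equation is x³ - 7y³ = -17. For fixed y, x³ = 7·y³ − 17, so a solution requires the RHS to be a perfect cube.
Strategy: iterate y from -30 to 30, compute RHS = 7·y³ − 17, and check whether it is a (positive or negative) perfect cube.
Check small values of y:
  y = 0: RHS = -17 is not a perfect cube.
  y = 1: RHS = -10 is not a perfect cube.
  y = -1: RHS = -24 is not a perfect cube.
  y = 2: RHS = 39 is not a perfect cube.
  y = -2: RHS = -73 is not a perfect cube.
  y = 3: RHS = 172 is not a perfect cube.
  y = -3: RHS = -206 is not a perfect cube.
Continuing the search up to |y| = 30 finds no solutions either.
No (x, y) in the scanned range satisfies the equation.

No integer solutions with |y| ≤ 30.


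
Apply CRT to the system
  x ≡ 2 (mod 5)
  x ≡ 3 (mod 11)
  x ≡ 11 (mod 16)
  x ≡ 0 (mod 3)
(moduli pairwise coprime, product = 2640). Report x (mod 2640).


Product of moduli M = 5 · 11 · 16 · 3 = 2640.
Merge one congruence at a time:
  Start: x ≡ 2 (mod 5).
  Combine with x ≡ 3 (mod 11); new modulus lcm = 55.
    Write x = 2 + 5·t and substitute into x ≡ 3 (mod 11): 5·t ≡ 3 − 2 = 1 (mod 11).
    The inverse of 5 mod 11 is 9 (since 5·9 = 45 = 4·11 + 1), so t ≡ 9·1 = 9 ≡ 9 (mod 11).
    Then x = 2 + 5·9 = 47, valid modulo lcm(5, 11) = 55: x ≡ 47 (mod 55).
  Combine with x ≡ 11 (mod 16); new modulus lcm = 880.
    Write x = 47 + 55·t and substitute into x ≡ 11 (mod 16): 55·t ≡ 11 − 47 = -36 (mod 16).
    Reduce coefficients mod 16: 7·t ≡ 12 (mod 16).
    The inverse of 7 mod 16 is 7 (since 7·7 = 49 = 3·16 + 1), so t ≡ 7·12 = 84 ≡ 4 (mod 16).
    Then x = 47 + 55·4 = 267, valid modulo lcm(55, 16) = 880: x ≡ 267 (mod 880).
  Combine with x ≡ 0 (mod 3); new modulus lcm = 2640.
    Write x = 267 + 880·t and substitute into x ≡ 0 (mod 3): 880·t ≡ 0 − 267 = -267 (mod 3).
    Reduce coefficients mod 3: 1·t ≡ 0 (mod 3).
    So t ≡ 0 (mod 3).
    Then x = 267 + 880·0 = 267, valid modulo lcm(880, 3) = 2640: x ≡ 267 (mod 2640).
Verify against each original: 267 mod 5 = 2, 267 mod 11 = 3, 267 mod 16 = 11, 267 mod 3 = 0.

x ≡ 267 (mod 2640).
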